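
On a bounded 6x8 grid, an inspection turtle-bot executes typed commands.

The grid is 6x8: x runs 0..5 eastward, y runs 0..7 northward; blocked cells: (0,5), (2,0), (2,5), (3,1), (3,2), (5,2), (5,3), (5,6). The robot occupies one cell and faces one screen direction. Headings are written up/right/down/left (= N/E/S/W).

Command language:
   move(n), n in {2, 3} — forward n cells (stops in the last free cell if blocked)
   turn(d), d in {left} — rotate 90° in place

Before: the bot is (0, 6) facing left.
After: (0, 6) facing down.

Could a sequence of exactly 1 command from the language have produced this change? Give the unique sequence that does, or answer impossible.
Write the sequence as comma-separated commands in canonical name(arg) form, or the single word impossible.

key: (0,6) unchanged — the single command moves nothing
start: (0, 6) facing left
1. turn(left) → (0, 6) facing down
uniquely the one of 3 1-step routes that fits.

turn(left)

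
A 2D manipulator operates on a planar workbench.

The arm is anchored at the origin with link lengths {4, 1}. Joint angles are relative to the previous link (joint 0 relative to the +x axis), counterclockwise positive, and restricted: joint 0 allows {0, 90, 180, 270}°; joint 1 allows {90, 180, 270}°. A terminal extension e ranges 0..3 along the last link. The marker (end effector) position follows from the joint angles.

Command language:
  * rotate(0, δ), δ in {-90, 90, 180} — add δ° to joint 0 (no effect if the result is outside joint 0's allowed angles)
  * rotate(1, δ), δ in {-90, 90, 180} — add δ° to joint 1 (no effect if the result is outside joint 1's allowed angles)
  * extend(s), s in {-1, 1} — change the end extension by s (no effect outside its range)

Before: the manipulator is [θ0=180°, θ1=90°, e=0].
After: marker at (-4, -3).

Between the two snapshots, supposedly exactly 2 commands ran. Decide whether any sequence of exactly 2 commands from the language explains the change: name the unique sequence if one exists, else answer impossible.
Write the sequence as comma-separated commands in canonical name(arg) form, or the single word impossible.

extend(1), extend(1)

start: [θ0=180°, θ1=90°, e=0]
step 1 (extend(1)): [θ0=180°, θ1=90°, e=1]
step 2 (extend(1)): [θ0=180°, θ1=90°, e=2]
uniquely the one of 64 2-step routes that fits.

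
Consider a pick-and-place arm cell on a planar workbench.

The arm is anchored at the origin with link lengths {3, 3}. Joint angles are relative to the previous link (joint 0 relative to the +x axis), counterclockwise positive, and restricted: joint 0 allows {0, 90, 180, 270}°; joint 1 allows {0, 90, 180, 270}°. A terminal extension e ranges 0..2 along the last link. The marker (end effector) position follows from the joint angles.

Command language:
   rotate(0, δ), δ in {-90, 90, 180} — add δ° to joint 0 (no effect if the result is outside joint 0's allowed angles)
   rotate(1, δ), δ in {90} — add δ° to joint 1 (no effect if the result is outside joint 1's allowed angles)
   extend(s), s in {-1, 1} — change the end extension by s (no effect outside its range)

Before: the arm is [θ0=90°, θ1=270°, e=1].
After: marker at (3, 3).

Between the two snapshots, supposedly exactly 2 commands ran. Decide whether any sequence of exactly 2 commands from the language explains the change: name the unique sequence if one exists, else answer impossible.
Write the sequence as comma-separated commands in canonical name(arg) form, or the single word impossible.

start: [θ0=90°, θ1=270°, e=1]
t=1 extend(-1) ⇒ [θ0=90°, θ1=270°, e=0]
t=2 extend(-1) ⇒ [θ0=90°, θ1=270°, e=0]
no other 2-command option fits: unique.

extend(-1), extend(-1)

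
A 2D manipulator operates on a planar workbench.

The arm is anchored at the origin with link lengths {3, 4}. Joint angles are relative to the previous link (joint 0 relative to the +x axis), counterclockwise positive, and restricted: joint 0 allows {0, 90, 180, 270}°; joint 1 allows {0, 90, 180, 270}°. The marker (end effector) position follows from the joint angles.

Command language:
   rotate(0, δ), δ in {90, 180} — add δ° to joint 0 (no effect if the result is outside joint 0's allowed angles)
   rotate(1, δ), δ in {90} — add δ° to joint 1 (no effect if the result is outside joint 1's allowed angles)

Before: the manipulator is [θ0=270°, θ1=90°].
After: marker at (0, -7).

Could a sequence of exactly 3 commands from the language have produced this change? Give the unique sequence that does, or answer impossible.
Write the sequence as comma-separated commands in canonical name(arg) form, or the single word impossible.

from: [θ0=270°, θ1=90°]
[1] after rotate(1, 90): [θ0=270°, θ1=180°]
[2] after rotate(1, 90): [θ0=270°, θ1=270°]
[3] after rotate(1, 90): [θ0=270°, θ1=0°]
no other 3-command option fits: unique.

rotate(1, 90), rotate(1, 90), rotate(1, 90)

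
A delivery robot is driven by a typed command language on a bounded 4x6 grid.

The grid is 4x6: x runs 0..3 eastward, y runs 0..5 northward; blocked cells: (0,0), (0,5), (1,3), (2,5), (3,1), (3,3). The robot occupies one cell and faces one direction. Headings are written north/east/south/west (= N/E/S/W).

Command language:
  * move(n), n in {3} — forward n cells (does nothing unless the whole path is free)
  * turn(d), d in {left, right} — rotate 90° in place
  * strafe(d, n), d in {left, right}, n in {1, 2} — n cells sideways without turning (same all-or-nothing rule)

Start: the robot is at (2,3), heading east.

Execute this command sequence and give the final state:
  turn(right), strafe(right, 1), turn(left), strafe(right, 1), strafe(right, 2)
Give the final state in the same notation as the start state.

at (2,0), heading east

start: at (2,3), heading east
step 1 (turn(right)): at (2,3), heading south
step 2 (strafe(right, 1)): at (2,3), heading south
step 3 (turn(left)): at (2,3), heading east
step 4 (strafe(right, 1)): at (2,2), heading east
step 5 (strafe(right, 2)): at (2,0), heading east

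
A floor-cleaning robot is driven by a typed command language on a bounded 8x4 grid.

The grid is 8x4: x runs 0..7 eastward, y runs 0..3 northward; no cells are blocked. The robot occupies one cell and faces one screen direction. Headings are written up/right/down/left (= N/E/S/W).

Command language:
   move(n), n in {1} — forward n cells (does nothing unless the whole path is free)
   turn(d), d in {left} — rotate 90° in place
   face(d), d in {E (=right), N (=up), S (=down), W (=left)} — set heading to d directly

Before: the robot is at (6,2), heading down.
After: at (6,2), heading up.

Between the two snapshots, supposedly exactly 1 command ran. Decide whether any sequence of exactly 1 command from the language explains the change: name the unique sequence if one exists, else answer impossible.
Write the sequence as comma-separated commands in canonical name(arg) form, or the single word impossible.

face(N)

key: (6,2) unchanged — the single command moves nothing
initial: at (6,2), heading down
1. face(N) → at (6,2), heading up
uniquely the one of 6 1-step routes that fits.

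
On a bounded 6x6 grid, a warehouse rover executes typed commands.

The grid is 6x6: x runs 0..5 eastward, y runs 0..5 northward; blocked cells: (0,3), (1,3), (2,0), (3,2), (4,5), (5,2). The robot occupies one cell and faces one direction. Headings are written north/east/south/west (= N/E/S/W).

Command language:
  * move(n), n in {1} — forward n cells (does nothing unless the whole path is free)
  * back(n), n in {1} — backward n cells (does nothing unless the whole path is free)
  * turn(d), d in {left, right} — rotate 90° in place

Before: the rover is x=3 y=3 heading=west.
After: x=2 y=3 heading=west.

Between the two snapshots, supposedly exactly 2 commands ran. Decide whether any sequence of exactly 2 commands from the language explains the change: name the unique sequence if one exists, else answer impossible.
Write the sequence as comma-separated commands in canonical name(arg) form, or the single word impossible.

key: the second move(1) would hit the blocked cell at (1,3), so it does nothing
initial: x=3 y=3 heading=west
step 1 (move(1)): x=2 y=3 heading=west
step 2 (move(1)): x=2 y=3 heading=west
all 16 alternatives checked — unique.

move(1), move(1)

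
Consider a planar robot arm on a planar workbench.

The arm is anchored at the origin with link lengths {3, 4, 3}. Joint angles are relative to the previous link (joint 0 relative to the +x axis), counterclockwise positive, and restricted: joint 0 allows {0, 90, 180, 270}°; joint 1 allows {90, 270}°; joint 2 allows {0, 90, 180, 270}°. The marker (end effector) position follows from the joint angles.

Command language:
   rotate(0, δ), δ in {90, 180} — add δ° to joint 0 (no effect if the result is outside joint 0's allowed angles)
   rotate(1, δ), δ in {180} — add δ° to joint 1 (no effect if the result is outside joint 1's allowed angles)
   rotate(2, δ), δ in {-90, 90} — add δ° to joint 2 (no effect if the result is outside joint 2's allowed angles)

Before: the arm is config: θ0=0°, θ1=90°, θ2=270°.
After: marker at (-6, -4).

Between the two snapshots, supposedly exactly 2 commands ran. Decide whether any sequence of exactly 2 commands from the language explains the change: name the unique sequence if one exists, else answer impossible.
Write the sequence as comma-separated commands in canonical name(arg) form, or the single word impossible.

start: config: θ0=0°, θ1=90°, θ2=270°
step 1 (rotate(0, 90)): config: θ0=90°, θ1=90°, θ2=270°
step 2 (rotate(0, 90)): config: θ0=180°, θ1=90°, θ2=270°
uniquely the one of 25 2-step routes that fits.

rotate(0, 90), rotate(0, 90)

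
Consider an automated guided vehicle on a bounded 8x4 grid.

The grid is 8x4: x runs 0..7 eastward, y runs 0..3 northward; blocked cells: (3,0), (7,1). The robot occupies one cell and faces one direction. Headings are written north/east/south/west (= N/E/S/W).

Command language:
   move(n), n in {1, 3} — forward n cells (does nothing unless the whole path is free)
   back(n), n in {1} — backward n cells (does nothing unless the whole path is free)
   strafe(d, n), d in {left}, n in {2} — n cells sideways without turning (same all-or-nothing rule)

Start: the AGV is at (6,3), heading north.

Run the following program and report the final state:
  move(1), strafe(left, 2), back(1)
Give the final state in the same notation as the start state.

initial: at (6,3), heading north
1. move(1) → at (6,3), heading north
2. strafe(left, 2) → at (4,3), heading north
3. back(1) → at (4,2), heading north

at (4,2), heading north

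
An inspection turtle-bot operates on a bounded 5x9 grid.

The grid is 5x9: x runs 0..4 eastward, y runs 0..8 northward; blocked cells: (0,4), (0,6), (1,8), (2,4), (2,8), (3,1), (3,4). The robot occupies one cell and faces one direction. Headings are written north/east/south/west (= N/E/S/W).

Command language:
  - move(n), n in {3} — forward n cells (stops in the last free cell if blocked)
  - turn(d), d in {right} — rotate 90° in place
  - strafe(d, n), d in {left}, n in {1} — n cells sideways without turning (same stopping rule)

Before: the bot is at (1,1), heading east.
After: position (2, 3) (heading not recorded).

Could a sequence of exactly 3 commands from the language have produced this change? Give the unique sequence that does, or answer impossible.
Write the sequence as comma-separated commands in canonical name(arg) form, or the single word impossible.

move(3), strafe(left, 1), strafe(left, 1)

key: move(3) is stopped early by the blocked cell at (3,1)
initial: at (1,1), heading east
step 1 (move(3)): at (2,1), heading east
step 2 (strafe(left, 1)): at (2,2), heading east
step 3 (strafe(left, 1)): at (2,3), heading east
all 27 alternatives checked — unique.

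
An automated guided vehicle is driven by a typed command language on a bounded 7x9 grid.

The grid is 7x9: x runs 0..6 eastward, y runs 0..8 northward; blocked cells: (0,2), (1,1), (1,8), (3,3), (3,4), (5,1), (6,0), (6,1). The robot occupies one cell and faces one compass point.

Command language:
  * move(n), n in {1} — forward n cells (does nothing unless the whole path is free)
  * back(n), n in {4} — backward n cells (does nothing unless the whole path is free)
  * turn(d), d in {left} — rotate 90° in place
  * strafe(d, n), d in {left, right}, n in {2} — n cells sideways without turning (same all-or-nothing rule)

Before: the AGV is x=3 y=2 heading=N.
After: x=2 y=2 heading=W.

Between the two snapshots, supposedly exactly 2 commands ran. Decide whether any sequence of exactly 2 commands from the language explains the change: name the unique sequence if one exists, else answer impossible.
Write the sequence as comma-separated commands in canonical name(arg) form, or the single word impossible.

key: running move(1) before turn(left) would end elsewhere — order is forced
t0: x=3 y=2 heading=N
1. turn(left) → x=3 y=2 heading=W
2. move(1) → x=2 y=2 heading=W
no other 2-command option fits: unique.

turn(left), move(1)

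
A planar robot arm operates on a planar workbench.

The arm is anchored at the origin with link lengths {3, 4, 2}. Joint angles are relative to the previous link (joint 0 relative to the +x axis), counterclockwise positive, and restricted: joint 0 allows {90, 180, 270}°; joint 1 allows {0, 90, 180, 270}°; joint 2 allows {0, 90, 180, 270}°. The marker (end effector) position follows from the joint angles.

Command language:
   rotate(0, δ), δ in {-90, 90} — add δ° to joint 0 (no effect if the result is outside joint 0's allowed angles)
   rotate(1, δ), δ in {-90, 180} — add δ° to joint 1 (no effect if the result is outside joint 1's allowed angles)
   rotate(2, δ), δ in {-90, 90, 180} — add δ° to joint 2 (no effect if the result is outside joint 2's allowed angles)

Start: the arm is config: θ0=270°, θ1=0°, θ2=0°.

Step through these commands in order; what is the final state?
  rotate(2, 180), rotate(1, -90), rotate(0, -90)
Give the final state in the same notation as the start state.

t0: config: θ0=270°, θ1=0°, θ2=0°
1. rotate(2, 180) → config: θ0=270°, θ1=0°, θ2=180°
2. rotate(1, -90) → config: θ0=270°, θ1=270°, θ2=180°
3. rotate(0, -90) → config: θ0=180°, θ1=270°, θ2=180°

config: θ0=180°, θ1=270°, θ2=180°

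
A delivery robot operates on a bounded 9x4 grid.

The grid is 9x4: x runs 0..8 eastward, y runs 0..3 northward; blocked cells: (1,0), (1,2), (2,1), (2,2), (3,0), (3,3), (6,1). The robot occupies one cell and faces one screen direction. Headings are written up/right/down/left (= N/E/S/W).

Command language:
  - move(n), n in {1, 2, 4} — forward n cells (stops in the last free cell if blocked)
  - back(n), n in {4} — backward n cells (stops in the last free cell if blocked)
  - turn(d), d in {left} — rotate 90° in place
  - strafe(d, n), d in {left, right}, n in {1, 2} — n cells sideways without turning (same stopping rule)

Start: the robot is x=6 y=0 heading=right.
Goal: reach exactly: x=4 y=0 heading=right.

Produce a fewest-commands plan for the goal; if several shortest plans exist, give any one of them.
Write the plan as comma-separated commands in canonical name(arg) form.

back(4)

t0: x=6 y=0 heading=right
[1] after back(4): x=4 y=0 heading=right
nothing shorter than 1 reaches the goal.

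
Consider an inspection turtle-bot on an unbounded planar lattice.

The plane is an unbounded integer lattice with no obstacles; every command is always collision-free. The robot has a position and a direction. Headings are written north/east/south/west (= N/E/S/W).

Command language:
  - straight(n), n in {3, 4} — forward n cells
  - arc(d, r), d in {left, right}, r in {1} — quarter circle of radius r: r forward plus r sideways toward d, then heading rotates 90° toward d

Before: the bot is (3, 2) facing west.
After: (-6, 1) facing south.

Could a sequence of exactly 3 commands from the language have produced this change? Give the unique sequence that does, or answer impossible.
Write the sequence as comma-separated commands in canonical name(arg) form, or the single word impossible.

key: cell and facing (now S) both changed — the 3 commands mix motion and turning
initial: (3, 2) facing west
[1] after straight(4): (-1, 2) facing west
[2] after straight(4): (-5, 2) facing west
[3] after arc(left, 1): (-6, 1) facing south
no rival 3-sequence matches.

straight(4), straight(4), arc(left, 1)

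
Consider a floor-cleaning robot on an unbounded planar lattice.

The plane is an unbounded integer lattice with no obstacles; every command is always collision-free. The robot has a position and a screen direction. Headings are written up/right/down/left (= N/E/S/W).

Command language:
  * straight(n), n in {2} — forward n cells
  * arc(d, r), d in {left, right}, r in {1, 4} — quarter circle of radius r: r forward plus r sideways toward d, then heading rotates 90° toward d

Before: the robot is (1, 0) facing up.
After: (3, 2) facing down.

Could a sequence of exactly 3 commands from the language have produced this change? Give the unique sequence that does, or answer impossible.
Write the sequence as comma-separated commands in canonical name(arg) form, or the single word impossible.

straight(2), arc(right, 1), arc(right, 1)

key: position moved to (3,2) AND the heading swung to S — translation plus rotation needed
t0: (1, 0) facing up
step 1 (straight(2)): (1, 2) facing up
step 2 (arc(right, 1)): (2, 3) facing right
step 3 (arc(right, 1)): (3, 2) facing down
uniquely the one of 125 3-step routes that fits.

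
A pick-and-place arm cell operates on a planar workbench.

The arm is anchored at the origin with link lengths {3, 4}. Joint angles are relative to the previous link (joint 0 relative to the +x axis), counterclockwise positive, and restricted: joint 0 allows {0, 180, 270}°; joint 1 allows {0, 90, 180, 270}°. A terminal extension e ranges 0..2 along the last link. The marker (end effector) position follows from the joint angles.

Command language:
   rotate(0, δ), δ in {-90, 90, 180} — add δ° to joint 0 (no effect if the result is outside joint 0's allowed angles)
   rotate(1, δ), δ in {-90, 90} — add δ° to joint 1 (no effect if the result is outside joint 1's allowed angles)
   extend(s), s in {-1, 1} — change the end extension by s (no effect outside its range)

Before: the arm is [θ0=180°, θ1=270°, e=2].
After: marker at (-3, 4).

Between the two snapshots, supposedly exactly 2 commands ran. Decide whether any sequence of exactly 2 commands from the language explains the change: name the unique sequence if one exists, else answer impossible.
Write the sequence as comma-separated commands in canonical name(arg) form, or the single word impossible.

t0: [θ0=180°, θ1=270°, e=2]
step 1 (extend(-1)): [θ0=180°, θ1=270°, e=1]
step 2 (extend(-1)): [θ0=180°, θ1=270°, e=0]
no other 2-command option fits: unique.

extend(-1), extend(-1)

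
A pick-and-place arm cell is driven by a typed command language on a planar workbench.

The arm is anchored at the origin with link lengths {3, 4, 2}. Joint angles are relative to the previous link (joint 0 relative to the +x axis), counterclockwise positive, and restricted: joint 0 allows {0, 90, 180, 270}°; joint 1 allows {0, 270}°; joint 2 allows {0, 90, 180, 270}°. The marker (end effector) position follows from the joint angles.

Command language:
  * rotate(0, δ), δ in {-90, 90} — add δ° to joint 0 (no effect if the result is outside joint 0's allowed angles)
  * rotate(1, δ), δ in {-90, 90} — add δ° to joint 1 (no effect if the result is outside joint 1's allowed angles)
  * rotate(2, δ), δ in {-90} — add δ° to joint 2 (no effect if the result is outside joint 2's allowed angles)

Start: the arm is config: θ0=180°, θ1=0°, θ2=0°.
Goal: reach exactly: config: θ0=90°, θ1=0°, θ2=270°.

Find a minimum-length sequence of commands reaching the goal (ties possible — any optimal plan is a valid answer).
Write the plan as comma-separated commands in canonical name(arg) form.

from: config: θ0=180°, θ1=0°, θ2=0°
[1] after rotate(0, -90): config: θ0=90°, θ1=0°, θ2=0°
[2] after rotate(2, -90): config: θ0=90°, θ1=0°, θ2=270°
shorter routes all fall short; 2 is best.

rotate(0, -90), rotate(2, -90)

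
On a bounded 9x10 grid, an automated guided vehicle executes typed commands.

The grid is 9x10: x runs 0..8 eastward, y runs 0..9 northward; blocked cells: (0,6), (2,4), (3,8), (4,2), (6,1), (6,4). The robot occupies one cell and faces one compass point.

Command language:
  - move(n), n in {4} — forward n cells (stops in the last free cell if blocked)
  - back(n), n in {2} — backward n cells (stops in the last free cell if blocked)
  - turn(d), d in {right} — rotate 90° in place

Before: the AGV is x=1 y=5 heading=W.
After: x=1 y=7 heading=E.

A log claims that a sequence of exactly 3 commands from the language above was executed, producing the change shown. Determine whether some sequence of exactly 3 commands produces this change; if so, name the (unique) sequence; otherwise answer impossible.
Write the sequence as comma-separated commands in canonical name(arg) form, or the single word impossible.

no 3-step route produces this change.

impossible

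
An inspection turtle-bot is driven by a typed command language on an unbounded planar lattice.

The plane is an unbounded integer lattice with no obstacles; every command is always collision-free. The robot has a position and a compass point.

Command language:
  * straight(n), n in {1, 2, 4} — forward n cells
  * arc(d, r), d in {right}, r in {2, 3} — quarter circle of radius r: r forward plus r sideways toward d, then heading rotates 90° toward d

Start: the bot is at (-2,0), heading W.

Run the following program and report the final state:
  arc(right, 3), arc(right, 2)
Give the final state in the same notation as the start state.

at (-3,5), heading E

begin: at (-2,0), heading W
t=1 arc(right, 3) ⇒ at (-5,3), heading N
t=2 arc(right, 2) ⇒ at (-3,5), heading E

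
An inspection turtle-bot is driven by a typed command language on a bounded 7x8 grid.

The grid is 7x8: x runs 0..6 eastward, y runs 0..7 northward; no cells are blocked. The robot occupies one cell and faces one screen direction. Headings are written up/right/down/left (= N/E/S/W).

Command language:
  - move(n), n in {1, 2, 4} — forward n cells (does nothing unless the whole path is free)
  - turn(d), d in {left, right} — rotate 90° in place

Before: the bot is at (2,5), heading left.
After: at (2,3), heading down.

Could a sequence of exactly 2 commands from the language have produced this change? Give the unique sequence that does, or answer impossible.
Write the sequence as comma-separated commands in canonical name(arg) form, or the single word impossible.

key: order matters: swapping turn(left) and move(2) lands elsewhere
start: at (2,5), heading left
t=1 turn(left) ⇒ at (2,5), heading down
t=2 move(2) ⇒ at (2,3), heading down
no rival 2-sequence matches.

turn(left), move(2)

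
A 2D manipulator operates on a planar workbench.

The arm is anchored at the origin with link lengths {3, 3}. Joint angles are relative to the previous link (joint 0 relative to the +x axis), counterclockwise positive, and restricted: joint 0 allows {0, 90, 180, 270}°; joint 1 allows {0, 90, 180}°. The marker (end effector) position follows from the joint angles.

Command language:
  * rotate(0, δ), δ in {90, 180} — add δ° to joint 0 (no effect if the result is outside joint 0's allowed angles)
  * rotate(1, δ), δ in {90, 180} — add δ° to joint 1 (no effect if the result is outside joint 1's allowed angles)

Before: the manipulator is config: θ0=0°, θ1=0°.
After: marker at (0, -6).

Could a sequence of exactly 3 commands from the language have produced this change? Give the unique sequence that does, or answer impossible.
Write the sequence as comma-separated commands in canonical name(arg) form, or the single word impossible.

initial: config: θ0=0°, θ1=0°
[1] after rotate(0, 90): config: θ0=90°, θ1=0°
[2] after rotate(0, 90): config: θ0=180°, θ1=0°
[3] after rotate(0, 90): config: θ0=270°, θ1=0°
no rival 3-sequence matches.

rotate(0, 90), rotate(0, 90), rotate(0, 90)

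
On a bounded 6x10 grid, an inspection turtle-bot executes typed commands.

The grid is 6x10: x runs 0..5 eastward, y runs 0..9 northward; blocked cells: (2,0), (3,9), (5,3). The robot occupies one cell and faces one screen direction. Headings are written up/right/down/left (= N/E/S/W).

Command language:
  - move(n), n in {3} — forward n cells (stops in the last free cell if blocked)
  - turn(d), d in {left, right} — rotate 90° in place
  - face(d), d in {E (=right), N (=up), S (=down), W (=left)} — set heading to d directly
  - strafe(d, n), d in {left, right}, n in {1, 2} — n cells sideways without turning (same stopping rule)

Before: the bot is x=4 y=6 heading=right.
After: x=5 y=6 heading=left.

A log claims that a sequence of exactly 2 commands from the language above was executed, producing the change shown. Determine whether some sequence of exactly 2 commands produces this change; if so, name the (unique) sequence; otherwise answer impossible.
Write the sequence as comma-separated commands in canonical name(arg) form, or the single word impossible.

key: move(3) runs into the grid edge before its full distance
t0: x=4 y=6 heading=right
step 1 (move(3)): x=5 y=6 heading=right
step 2 (face(W)): x=5 y=6 heading=left
uniquely the one of 121 2-step routes that fits.

move(3), face(W)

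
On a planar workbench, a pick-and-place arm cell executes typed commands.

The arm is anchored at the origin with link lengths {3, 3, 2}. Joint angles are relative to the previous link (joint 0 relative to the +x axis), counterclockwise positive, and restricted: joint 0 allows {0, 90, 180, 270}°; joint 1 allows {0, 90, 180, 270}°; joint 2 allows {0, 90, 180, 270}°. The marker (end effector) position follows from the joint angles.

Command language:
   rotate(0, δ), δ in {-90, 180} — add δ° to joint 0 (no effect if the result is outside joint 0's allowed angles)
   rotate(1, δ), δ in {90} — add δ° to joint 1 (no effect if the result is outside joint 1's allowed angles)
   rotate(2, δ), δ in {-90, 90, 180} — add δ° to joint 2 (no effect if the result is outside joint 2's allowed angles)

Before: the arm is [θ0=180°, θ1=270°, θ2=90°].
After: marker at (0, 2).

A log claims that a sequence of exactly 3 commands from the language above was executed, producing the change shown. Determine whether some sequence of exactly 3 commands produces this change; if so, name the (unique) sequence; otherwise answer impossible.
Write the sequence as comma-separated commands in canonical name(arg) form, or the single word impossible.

rotate(1, 90), rotate(1, 90), rotate(1, 90)

start: [θ0=180°, θ1=270°, θ2=90°]
[1] after rotate(1, 90): [θ0=180°, θ1=0°, θ2=90°]
[2] after rotate(1, 90): [θ0=180°, θ1=90°, θ2=90°]
[3] after rotate(1, 90): [θ0=180°, θ1=180°, θ2=90°]
no rival 3-sequence matches.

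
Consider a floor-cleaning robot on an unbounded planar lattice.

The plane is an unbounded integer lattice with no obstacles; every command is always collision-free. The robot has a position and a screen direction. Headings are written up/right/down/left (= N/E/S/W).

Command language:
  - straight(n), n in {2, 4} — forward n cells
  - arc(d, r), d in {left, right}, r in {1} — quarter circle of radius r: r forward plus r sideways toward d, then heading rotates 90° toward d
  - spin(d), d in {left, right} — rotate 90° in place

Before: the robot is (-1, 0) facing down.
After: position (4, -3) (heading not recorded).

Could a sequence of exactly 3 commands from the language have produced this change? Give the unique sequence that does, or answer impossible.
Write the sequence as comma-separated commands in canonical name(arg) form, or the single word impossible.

key: order matters: swapping straight(2) and straight(4) lands elsewhere
begin: (-1, 0) facing down
step 1 (straight(2)): (-1, -2) facing down
step 2 (arc(left, 1)): (0, -3) facing right
step 3 (straight(4)): (4, -3) facing right
uniquely the one of 216 3-step routes that fits.

straight(2), arc(left, 1), straight(4)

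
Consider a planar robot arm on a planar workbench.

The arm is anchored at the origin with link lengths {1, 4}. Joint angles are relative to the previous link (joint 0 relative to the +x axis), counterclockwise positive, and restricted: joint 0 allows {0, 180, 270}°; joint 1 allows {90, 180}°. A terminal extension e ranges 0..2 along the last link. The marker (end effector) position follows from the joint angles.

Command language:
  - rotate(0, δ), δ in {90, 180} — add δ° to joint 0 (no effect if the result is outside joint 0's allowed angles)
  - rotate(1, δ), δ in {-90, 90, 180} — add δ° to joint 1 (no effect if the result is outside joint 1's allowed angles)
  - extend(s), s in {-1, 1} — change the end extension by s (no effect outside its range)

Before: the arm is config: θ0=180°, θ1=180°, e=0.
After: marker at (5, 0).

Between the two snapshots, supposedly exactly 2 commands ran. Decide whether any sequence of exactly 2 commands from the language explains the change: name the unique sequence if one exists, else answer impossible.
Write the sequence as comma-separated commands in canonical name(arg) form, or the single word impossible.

initial: config: θ0=180°, θ1=180°, e=0
1. extend(1) → config: θ0=180°, θ1=180°, e=1
2. extend(1) → config: θ0=180°, θ1=180°, e=2
no rival 2-sequence matches.

extend(1), extend(1)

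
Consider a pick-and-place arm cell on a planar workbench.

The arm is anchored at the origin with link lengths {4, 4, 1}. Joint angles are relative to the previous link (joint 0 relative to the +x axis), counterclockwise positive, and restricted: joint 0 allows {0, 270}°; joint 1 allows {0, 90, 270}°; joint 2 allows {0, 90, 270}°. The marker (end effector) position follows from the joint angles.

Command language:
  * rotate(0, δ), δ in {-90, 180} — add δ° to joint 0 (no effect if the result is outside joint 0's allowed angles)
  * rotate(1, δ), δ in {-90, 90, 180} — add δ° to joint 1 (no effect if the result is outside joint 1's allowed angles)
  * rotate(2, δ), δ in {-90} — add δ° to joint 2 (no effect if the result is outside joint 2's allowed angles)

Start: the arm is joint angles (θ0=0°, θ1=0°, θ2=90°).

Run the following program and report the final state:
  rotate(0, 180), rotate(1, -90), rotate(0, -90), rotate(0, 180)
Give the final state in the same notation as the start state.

initial: joint angles (θ0=0°, θ1=0°, θ2=90°)
[1] after rotate(0, 180): joint angles (θ0=0°, θ1=0°, θ2=90°)
[2] after rotate(1, -90): joint angles (θ0=0°, θ1=270°, θ2=90°)
[3] after rotate(0, -90): joint angles (θ0=270°, θ1=270°, θ2=90°)
[4] after rotate(0, 180): joint angles (θ0=270°, θ1=270°, θ2=90°)

joint angles (θ0=270°, θ1=270°, θ2=90°)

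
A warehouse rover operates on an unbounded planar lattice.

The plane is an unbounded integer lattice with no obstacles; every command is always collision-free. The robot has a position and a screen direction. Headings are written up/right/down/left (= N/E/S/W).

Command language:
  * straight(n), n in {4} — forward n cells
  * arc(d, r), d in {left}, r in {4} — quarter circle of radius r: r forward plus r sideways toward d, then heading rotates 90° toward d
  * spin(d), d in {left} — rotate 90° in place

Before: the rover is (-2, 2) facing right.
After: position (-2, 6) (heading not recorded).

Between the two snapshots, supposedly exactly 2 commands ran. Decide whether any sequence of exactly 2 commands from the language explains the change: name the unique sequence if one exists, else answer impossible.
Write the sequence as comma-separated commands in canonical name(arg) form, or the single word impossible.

spin(left), straight(4)

key: order matters: swapping spin(left) and straight(4) lands elsewhere
start: (-2, 2) facing right
step 1 (spin(left)): (-2, 2) facing up
step 2 (straight(4)): (-2, 6) facing up
uniquely the one of 9 2-step routes that fits.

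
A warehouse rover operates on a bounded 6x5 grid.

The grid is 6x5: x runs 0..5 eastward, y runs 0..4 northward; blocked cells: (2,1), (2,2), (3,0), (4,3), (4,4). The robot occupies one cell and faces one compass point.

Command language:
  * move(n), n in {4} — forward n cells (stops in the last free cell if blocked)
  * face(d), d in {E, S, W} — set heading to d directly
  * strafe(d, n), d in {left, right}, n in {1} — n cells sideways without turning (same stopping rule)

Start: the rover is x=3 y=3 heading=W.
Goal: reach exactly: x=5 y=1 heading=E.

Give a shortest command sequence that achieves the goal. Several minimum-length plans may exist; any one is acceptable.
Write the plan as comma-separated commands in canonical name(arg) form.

t0: x=3 y=3 heading=W
1. strafe(left, 1) → x=3 y=2 heading=W
2. strafe(left, 1) → x=3 y=1 heading=W
3. face(E) → x=3 y=1 heading=E
4. move(4) → x=5 y=1 heading=E
nothing shorter than 4 reaches the goal.

strafe(left, 1), strafe(left, 1), face(E), move(4)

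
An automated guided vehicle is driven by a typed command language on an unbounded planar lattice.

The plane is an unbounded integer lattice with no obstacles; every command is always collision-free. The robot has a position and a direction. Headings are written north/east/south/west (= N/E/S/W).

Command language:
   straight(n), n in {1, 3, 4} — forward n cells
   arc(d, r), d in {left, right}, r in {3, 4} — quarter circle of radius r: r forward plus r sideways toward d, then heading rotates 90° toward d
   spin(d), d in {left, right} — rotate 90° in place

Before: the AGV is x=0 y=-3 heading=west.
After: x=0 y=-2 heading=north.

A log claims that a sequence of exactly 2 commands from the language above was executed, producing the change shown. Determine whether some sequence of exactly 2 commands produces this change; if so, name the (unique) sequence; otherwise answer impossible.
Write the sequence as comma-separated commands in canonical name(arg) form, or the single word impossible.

key: running straight(1) before spin(right) would end elsewhere — order is forced
t0: x=0 y=-3 heading=west
1. spin(right) → x=0 y=-3 heading=north
2. straight(1) → x=0 y=-2 heading=north
uniquely the one of 81 2-step routes that fits.

spin(right), straight(1)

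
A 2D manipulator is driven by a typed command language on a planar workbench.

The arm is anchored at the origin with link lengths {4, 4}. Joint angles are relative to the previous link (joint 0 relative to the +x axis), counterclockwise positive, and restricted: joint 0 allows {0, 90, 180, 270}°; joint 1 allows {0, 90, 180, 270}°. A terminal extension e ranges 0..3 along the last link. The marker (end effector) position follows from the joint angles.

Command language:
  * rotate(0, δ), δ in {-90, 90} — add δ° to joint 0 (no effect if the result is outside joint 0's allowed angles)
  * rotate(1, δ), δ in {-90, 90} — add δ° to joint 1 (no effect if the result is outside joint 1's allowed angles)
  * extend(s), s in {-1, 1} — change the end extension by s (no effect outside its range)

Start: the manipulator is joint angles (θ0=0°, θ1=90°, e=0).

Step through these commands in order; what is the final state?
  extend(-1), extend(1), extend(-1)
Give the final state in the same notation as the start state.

joint angles (θ0=0°, θ1=90°, e=0)

start: joint angles (θ0=0°, θ1=90°, e=0)
t=1 extend(-1) ⇒ joint angles (θ0=0°, θ1=90°, e=0)
t=2 extend(1) ⇒ joint angles (θ0=0°, θ1=90°, e=1)
t=3 extend(-1) ⇒ joint angles (θ0=0°, θ1=90°, e=0)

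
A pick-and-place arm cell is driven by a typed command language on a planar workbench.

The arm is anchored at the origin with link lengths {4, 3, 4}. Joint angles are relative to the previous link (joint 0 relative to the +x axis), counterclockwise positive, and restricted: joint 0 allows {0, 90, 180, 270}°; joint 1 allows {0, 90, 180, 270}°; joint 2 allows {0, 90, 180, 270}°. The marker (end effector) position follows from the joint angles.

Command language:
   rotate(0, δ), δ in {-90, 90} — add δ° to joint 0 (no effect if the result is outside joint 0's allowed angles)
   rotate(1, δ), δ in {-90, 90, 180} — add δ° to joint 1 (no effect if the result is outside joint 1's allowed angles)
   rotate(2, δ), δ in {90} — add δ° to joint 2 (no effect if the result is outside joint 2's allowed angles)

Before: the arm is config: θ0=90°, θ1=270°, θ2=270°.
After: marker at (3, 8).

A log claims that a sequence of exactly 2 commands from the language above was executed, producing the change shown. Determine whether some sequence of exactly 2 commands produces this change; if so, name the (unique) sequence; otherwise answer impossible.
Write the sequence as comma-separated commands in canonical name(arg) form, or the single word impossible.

rotate(2, 90), rotate(2, 90)

t0: config: θ0=90°, θ1=270°, θ2=270°
t=1 rotate(2, 90) ⇒ config: θ0=90°, θ1=270°, θ2=0°
t=2 rotate(2, 90) ⇒ config: θ0=90°, θ1=270°, θ2=90°
all 36 alternatives checked — unique.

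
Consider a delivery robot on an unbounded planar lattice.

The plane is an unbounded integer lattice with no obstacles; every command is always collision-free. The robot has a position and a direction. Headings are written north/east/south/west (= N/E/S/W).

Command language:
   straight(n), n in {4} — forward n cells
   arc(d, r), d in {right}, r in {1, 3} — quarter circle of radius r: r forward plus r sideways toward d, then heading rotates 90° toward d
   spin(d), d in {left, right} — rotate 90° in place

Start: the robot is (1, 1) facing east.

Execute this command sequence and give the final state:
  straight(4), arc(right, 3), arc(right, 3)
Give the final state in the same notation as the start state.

begin: (1, 1) facing east
[1] after straight(4): (5, 1) facing east
[2] after arc(right, 3): (8, -2) facing south
[3] after arc(right, 3): (5, -5) facing west

(5, -5) facing west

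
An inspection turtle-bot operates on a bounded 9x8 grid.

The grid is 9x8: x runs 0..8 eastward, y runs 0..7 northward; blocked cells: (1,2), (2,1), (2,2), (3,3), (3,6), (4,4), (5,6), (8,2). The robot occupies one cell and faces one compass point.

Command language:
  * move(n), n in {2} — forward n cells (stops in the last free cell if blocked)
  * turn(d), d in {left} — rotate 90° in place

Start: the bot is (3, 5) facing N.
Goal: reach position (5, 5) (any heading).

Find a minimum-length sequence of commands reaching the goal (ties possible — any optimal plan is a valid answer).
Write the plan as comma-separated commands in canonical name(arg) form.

from: (3, 5) facing N
step 1 (turn(left)): (3, 5) facing W
step 2 (turn(left)): (3, 5) facing S
step 3 (turn(left)): (3, 5) facing E
step 4 (move(2)): (5, 5) facing E
no 3-step plan works, so 4 is optimal.

turn(left), turn(left), turn(left), move(2)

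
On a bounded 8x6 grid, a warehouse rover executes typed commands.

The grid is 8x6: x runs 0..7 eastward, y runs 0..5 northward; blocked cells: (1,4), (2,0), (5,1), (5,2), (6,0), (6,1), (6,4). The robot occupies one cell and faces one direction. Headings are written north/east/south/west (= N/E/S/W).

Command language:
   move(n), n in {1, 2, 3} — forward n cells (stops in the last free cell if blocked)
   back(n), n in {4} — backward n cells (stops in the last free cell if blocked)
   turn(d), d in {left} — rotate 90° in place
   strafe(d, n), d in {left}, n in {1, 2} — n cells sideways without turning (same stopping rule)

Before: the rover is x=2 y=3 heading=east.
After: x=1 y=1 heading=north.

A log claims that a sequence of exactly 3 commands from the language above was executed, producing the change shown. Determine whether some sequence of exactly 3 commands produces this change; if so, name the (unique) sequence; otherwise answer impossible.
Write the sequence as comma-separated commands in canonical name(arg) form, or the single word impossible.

key: order matters: swapping turn(left) and strafe(left, 1) lands elsewhere
from: x=2 y=3 heading=east
[1] after turn(left): x=2 y=3 heading=north
[2] after back(4): x=2 y=1 heading=north
[3] after strafe(left, 1): x=1 y=1 heading=north
no other 3-command option fits: unique.

turn(left), back(4), strafe(left, 1)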